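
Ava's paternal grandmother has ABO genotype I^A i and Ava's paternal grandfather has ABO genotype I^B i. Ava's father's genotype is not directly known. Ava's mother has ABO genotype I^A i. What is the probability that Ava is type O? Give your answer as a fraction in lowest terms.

Ava's father's ABO genotype from I^A i × I^B i: 1/4 I^A I^B, 1/4 I^A i, 1/4 I^B i, 1/4 i i.
Crossing each possibility with the mother I^A i and summing P(type O): 1/4·0 + 1/4·1/4 + 1/4·1/4 + 1/4·1/2 = 1/4.

1/4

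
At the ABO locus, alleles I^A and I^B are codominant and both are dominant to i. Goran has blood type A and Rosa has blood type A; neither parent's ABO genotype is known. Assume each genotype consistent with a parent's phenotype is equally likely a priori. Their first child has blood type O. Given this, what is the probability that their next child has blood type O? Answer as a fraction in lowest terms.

1/4

Possible genotypes: Goran ∈ {I^A I^A, I^A i}; Rosa ∈ {I^A I^A, I^A i}.
Weight each parental genotype pair by prior × P(type-O child):
  I^A i × I^A i: posterior weight 1; P(next child type O) = 1/4.
Weighted sum = 1/4.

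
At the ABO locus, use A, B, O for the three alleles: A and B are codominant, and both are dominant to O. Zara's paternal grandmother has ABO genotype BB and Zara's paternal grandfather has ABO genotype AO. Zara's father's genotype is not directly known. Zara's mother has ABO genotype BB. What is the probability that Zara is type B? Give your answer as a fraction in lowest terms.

Zara's father's ABO genotype from BB × AO: 1/2 AB, 1/2 BO.
Crossing each possibility with the mother BB and summing P(type B): 1/2·1/2 + 1/2·1 = 3/4.

3/4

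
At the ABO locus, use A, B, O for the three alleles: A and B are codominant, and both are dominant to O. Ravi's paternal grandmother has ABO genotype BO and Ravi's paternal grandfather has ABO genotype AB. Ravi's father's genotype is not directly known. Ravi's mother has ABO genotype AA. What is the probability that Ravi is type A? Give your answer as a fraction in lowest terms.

1/2

Ravi's father's ABO genotype from BO × AB: 1/4 AB, 1/4 AO, 1/4 BB, 1/4 BO.
Crossing each possibility with the mother AA and summing P(type A): 1/4·1/2 + 1/4·1 + 1/4·0 + 1/4·1/2 = 1/2.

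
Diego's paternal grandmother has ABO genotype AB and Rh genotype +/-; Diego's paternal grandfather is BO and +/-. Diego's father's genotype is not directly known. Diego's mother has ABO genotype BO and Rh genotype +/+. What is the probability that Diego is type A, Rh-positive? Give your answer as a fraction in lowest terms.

Diego's father's ABO genotype from AB × BO: 1/4 AB, 1/4 AO, 1/4 BB, 1/4 BO.
Crossing each possibility with the mother BO and summing P(type A): 1/4·1/4 + 1/4·1/4 + 1/4·0 + 1/4·0 = 1/8.
Similarly for Rh via the father's Rh distribution: P(Rh+) = 1.
Independent loci: 1/8 × 1 = 1/8.

1/8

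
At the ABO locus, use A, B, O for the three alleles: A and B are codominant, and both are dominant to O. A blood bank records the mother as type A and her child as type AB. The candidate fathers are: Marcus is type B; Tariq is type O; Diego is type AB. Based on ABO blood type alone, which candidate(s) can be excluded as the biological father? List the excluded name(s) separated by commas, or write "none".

A candidate is excluded only if no genotype consistent with his phenotype could produce a type AB child with a type A mother.
Tariq (type O): no genotype consistent with that phenotype can produce a type-AB child with a type-A mother.

Tariq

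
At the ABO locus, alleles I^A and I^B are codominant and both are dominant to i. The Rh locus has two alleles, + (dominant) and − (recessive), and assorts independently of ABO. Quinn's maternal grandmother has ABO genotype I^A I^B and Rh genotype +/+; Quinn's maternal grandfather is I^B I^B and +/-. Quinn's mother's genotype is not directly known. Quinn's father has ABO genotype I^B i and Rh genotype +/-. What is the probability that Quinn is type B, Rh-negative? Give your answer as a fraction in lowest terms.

3/32

Quinn's mother's ABO genotype from I^A I^B × I^B I^B: 1/2 I^A I^B, 1/2 I^B I^B.
Crossing each possibility with the father I^B i and summing P(type B): 1/2·1/2 + 1/2·1 = 3/4.
Similarly for Rh via the mother's Rh distribution: P(Rh-) = 1/8.
Independent loci: 3/4 × 1/8 = 3/32.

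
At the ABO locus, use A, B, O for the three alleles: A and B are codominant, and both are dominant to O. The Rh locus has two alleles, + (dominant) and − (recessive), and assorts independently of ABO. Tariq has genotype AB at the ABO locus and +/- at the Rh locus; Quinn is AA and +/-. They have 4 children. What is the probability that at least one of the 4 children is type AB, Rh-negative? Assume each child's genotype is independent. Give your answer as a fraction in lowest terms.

ABO cross AB × AA → 1/2 A, 1/2 AB.
Rh cross +/- × +/- → 3/4 Rh+, 1/4 Rh-; so P(type AB, Rh-negative) = 1/2 × 1/4 = 1/8 per child.
P(none) = (7/8)^4 = 2401/4096; P(at least one) = 1 − 2401/4096 = 1695/4096.

1695/4096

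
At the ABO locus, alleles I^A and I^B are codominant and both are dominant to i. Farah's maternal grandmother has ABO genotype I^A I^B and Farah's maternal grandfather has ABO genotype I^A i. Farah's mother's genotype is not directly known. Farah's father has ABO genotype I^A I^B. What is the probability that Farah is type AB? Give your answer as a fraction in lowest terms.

Farah's mother's ABO genotype from I^A I^B × I^A i: 1/4 I^A I^A, 1/4 I^A I^B, 1/4 I^A i, 1/4 I^B i.
Crossing each possibility with the father I^A I^B and summing P(type AB): 1/4·1/2 + 1/4·1/2 + 1/4·1/4 + 1/4·1/4 = 3/8.

3/8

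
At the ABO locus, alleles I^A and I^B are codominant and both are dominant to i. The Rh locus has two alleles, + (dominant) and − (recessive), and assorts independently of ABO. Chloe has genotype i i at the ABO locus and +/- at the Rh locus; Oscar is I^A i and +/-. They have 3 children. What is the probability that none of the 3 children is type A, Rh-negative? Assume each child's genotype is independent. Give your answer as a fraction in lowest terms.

ABO cross i i × I^A i → 1/2 O, 1/2 A.
Rh cross +/- × +/- → 3/4 Rh+, 1/4 Rh-; so P(type A, Rh-negative) = 1/2 × 1/4 = 1/8 per child.
P(not type A, Rh-negative) = 7/8 for one child; (7/8)^3 = 343/512.

343/512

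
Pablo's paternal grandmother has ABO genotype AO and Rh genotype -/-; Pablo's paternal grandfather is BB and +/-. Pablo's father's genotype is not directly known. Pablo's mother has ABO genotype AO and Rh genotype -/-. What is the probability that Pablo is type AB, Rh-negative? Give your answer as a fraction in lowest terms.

Pablo's father's ABO genotype from AO × BB: 1/2 AB, 1/2 BO.
Crossing each possibility with the mother AO and summing P(type AB): 1/2·1/4 + 1/2·1/4 = 1/4.
Similarly for Rh via the father's Rh distribution: P(Rh-) = 3/4.
Independent loci: 1/4 × 3/4 = 3/16.

3/16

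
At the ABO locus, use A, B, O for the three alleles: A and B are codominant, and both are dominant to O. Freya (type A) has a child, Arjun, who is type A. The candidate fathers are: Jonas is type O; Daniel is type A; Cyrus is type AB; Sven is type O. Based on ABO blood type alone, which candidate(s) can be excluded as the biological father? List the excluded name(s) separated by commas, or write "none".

none

A candidate is excluded only if no genotype consistent with his phenotype could produce a type A child with a type A mother.
Every candidate has at least one consistent genotype combination, so none can be excluded.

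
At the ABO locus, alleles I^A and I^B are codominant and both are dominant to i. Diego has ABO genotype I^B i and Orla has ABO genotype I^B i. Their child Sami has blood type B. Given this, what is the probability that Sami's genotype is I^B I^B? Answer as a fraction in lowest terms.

1/3

Cross I^B i × I^B i → 1/4 I^B I^B, 1/2 I^B i, 1/4 i i.
Type-B genotypes among offspring: I^B I^B (1/4), I^B i (1/2); total 3/4.
P(I^B I^B | type B) = (1/4) / (3/4) = 1/3.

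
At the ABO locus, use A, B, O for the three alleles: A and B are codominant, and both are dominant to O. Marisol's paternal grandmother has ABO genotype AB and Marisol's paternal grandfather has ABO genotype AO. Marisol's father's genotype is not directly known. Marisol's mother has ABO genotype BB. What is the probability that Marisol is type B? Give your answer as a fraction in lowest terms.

Marisol's father's ABO genotype from AB × AO: 1/4 AA, 1/4 AB, 1/4 AO, 1/4 BO.
Crossing each possibility with the mother BB and summing P(type B): 1/4·0 + 1/4·1/2 + 1/4·1/2 + 1/4·1 = 1/2.

1/2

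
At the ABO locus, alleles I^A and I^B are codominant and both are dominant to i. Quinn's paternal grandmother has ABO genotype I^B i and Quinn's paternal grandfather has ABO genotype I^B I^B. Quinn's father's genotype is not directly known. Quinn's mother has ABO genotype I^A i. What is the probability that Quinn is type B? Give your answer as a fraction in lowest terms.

Quinn's father's ABO genotype from I^B i × I^B I^B: 1/2 I^B I^B, 1/2 I^B i.
Crossing each possibility with the mother I^A i and summing P(type B): 1/2·1/2 + 1/2·1/4 = 3/8.

3/8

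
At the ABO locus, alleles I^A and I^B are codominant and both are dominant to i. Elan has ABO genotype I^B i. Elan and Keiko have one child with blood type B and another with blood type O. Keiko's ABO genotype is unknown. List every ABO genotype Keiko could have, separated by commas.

I^A i, I^B i, i i

For each candidate genotype of Keiko, check whether crossing it with I^B i can produce every observed child phenotype.
  I^A I^A → possible child types {A, AB} ✗
  I^A I^B → possible child types {A, B, AB} ✗
  I^A i → possible child types {O, A, B, AB} ✓
  I^B I^B → possible child types {B} ✗
  I^B i → possible child types {O, B} ✓
  i i → possible child types {O, B} ✓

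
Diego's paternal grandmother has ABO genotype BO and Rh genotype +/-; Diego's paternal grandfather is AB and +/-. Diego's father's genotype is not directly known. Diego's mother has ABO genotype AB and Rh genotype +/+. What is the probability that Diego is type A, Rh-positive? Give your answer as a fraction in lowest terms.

1/4

Diego's father's ABO genotype from BO × AB: 1/4 AB, 1/4 AO, 1/4 BB, 1/4 BO.
Crossing each possibility with the mother AB and summing P(type A): 1/4·1/4 + 1/4·1/2 + 1/4·0 + 1/4·1/4 = 1/4.
Similarly for Rh via the father's Rh distribution: P(Rh+) = 1.
Independent loci: 1/4 × 1 = 1/4.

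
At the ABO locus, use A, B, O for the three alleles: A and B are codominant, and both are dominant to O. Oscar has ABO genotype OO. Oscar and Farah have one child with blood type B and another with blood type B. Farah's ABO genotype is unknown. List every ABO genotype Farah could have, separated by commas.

For each candidate genotype of Farah, check whether crossing it with OO can produce every observed child phenotype.
  AA → possible child types {A} ✗
  AB → possible child types {A, B} ✓
  AO → possible child types {O, A} ✗
  BB → possible child types {B} ✓
  BO → possible child types {O, B} ✓
  OO → possible child types {O} ✗

AB, BB, BO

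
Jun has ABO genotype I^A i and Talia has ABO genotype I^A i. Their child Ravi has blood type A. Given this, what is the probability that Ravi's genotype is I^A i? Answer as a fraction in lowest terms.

Cross I^A i × I^A i → 1/4 I^A I^A, 1/2 I^A i, 1/4 i i.
Type-A genotypes among offspring: I^A I^A (1/4), I^A i (1/2); total 3/4.
P(I^A i | type A) = (1/2) / (3/4) = 2/3.

2/3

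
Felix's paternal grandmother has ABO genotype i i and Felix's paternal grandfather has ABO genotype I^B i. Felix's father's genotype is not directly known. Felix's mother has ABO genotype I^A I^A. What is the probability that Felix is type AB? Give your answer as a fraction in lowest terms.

1/4

Felix's father's ABO genotype from i i × I^B i: 1/2 I^B i, 1/2 i i.
Crossing each possibility with the mother I^A I^A and summing P(type AB): 1/2·1/2 + 1/2·0 = 1/4.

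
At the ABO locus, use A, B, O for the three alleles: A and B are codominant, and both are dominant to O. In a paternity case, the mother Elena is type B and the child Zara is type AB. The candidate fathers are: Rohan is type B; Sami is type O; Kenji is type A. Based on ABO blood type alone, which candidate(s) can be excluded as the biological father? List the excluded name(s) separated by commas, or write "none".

Rohan, Sami

A candidate is excluded only if no genotype consistent with his phenotype could produce a type AB child with a type B mother.
Rohan (type B): no genotype consistent with that phenotype can produce a type-AB child with a type-B mother.
Sami (type O): no genotype consistent with that phenotype can produce a type-AB child with a type-B mother.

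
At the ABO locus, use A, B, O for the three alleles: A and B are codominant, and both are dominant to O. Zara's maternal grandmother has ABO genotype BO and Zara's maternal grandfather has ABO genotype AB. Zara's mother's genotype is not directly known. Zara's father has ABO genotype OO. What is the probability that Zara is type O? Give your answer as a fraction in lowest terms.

1/4

Zara's mother's ABO genotype from BO × AB: 1/4 AB, 1/4 AO, 1/4 BB, 1/4 BO.
Crossing each possibility with the father OO and summing P(type O): 1/4·0 + 1/4·1/2 + 1/4·0 + 1/4·1/2 = 1/4.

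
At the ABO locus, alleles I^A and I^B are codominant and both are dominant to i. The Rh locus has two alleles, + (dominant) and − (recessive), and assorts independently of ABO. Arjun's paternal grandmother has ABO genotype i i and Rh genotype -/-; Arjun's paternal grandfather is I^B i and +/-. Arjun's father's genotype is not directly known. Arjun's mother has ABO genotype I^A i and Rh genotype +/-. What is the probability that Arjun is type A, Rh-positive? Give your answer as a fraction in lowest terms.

15/64

Arjun's father's ABO genotype from i i × I^B i: 1/2 I^B i, 1/2 i i.
Crossing each possibility with the mother I^A i and summing P(type A): 1/2·1/4 + 1/2·1/2 = 3/8.
Similarly for Rh via the father's Rh distribution: P(Rh+) = 5/8.
Independent loci: 3/8 × 5/8 = 15/64.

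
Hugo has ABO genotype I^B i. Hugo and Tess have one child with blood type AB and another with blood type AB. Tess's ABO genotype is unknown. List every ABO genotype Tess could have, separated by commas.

I^A I^A, I^A I^B, I^A i

For each candidate genotype of Tess, check whether crossing it with I^B i can produce every observed child phenotype.
  I^A I^A → possible child types {A, AB} ✓
  I^A I^B → possible child types {A, B, AB} ✓
  I^A i → possible child types {O, A, B, AB} ✓
  I^B I^B → possible child types {B} ✗
  I^B i → possible child types {O, B} ✗
  i i → possible child types {O, B} ✗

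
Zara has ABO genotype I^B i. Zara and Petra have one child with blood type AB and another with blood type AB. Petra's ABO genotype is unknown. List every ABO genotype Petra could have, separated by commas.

I^A I^A, I^A I^B, I^A i

For each candidate genotype of Petra, check whether crossing it with I^B i can produce every observed child phenotype.
  I^A I^A → possible child types {A, AB} ✓
  I^A I^B → possible child types {A, B, AB} ✓
  I^A i → possible child types {O, A, B, AB} ✓
  I^B I^B → possible child types {B} ✗
  I^B i → possible child types {O, B} ✗
  i i → possible child types {O, B} ✗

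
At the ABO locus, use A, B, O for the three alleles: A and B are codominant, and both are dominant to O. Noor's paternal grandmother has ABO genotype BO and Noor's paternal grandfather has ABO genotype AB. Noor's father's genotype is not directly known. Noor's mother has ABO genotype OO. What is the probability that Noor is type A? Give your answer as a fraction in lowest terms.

1/4

Noor's father's ABO genotype from BO × AB: 1/4 AB, 1/4 AO, 1/4 BB, 1/4 BO.
Crossing each possibility with the mother OO and summing P(type A): 1/4·1/2 + 1/4·1/2 + 1/4·0 + 1/4·0 = 1/4.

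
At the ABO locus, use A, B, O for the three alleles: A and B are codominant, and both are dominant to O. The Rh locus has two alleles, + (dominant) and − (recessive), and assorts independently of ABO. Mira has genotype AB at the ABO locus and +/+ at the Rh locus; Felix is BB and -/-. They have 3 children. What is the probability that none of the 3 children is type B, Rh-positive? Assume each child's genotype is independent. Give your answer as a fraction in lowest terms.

ABO cross AB × BB → 1/2 B, 1/2 AB.
Rh cross +/+ × -/- → 1 Rh+; so P(type B, Rh-positive) = 1/2 × 1 = 1/2 per child.
P(not type B, Rh-positive) = 1/2 for one child; (1/2)^3 = 1/8.

1/8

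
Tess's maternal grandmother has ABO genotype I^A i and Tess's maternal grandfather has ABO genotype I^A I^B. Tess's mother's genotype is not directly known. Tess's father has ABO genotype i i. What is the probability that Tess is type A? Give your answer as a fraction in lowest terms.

Tess's mother's ABO genotype from I^A i × I^A I^B: 1/4 I^A I^A, 1/4 I^A I^B, 1/4 I^A i, 1/4 I^B i.
Crossing each possibility with the father i i and summing P(type A): 1/4·1 + 1/4·1/2 + 1/4·1/2 + 1/4·0 = 1/2.

1/2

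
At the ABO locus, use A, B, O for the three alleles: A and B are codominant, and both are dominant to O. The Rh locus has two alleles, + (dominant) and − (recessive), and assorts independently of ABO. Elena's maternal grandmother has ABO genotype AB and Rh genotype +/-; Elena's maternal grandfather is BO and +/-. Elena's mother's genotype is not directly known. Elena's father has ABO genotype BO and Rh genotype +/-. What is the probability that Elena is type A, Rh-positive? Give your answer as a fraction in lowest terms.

3/32

Elena's mother's ABO genotype from AB × BO: 1/4 AB, 1/4 AO, 1/4 BB, 1/4 BO.
Crossing each possibility with the father BO and summing P(type A): 1/4·1/4 + 1/4·1/4 + 1/4·0 + 1/4·0 = 1/8.
Similarly for Rh via the mother's Rh distribution: P(Rh+) = 3/4.
Independent loci: 1/8 × 3/4 = 3/32.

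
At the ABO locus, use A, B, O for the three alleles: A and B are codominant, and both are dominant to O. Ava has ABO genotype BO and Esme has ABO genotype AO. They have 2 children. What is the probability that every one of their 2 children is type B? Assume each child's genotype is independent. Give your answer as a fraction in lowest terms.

ABO cross BO × AO → 1/4 O, 1/4 A, 1/4 B, 1/4 AB.
So P(type B) = 1/4 per child.
All 2 independent: (1/4)^2 = 1/16.

1/16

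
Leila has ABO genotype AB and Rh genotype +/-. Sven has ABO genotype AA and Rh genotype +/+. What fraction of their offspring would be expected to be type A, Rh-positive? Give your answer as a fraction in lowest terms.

ABO cross AB × AA → offspring phenotypes: 1/2 A, 1/2 AB.
Rh cross +/- × +/+ → 1 Rh+.
Independent loci: P(type A, Rh-positive) = 1/2 × 1 = 1/2.

1/2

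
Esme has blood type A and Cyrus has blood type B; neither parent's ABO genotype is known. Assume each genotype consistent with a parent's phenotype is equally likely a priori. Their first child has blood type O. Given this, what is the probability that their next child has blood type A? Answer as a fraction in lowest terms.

Possible genotypes: Esme ∈ {I^A I^A, I^A i}; Cyrus ∈ {I^B I^B, I^B i}.
Weight each parental genotype pair by prior × P(type-O child):
  I^A i × I^B i: posterior weight 1; P(next child type A) = 1/4.
Weighted sum = 1/4.

1/4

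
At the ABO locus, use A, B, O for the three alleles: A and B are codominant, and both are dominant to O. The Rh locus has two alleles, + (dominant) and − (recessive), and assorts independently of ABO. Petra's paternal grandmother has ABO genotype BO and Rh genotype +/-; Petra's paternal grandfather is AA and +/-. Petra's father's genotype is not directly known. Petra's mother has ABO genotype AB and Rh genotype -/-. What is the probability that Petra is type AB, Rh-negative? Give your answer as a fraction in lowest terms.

3/16

Petra's father's ABO genotype from BO × AA: 1/2 AB, 1/2 AO.
Crossing each possibility with the mother AB and summing P(type AB): 1/2·1/2 + 1/2·1/4 = 3/8.
Similarly for Rh via the father's Rh distribution: P(Rh-) = 1/2.
Independent loci: 3/8 × 1/2 = 3/16.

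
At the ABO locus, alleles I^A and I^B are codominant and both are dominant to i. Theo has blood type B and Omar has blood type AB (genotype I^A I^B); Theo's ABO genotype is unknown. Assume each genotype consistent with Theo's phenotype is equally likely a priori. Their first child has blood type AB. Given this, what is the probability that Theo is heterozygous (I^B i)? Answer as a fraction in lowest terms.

Possible genotypes: Theo ∈ {I^B I^B, I^B i}; Omar ∈ {I^A I^B}.
Weight each parental genotype pair by prior × P(type-AB child):
  I^B I^B × I^A I^B: posterior weight 2/3.
  I^B i × I^A I^B: posterior weight 1/3.
Sum the posterior weight over pairs where Theo is I^B i: 1/3.

1/3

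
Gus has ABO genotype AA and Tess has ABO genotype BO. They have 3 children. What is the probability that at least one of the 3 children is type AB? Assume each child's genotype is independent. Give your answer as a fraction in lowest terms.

7/8

ABO cross AA × BO → 1/2 A, 1/2 AB.
So P(type AB) = 1/2 per child.
P(none) = (1/2)^3 = 1/8; P(at least one) = 1 − 1/8 = 7/8.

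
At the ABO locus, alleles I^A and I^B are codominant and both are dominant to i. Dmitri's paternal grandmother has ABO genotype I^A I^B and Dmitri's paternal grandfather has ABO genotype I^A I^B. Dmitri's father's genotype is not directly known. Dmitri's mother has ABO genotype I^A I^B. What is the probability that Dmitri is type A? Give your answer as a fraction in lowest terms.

1/4

Dmitri's father's ABO genotype from I^A I^B × I^A I^B: 1/4 I^A I^A, 1/2 I^A I^B, 1/4 I^B I^B.
Crossing each possibility with the mother I^A I^B and summing P(type A): 1/4·1/2 + 1/2·1/4 + 1/4·0 = 1/4.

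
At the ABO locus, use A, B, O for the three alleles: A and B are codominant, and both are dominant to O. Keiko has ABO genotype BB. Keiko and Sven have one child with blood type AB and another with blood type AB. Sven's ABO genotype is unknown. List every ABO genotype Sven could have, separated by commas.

For each candidate genotype of Sven, check whether crossing it with BB can produce every observed child phenotype.
  AA → possible child types {AB} ✓
  AB → possible child types {B, AB} ✓
  AO → possible child types {B, AB} ✓
  BB → possible child types {B} ✗
  BO → possible child types {B} ✗
  OO → possible child types {B} ✗

AA, AB, AO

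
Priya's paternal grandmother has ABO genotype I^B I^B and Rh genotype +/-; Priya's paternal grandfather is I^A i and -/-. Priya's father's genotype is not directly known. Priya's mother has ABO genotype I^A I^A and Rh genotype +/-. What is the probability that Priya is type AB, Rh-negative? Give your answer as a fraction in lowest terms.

3/16

Priya's father's ABO genotype from I^B I^B × I^A i: 1/2 I^A I^B, 1/2 I^B i.
Crossing each possibility with the mother I^A I^A and summing P(type AB): 1/2·1/2 + 1/2·1/2 = 1/2.
Similarly for Rh via the father's Rh distribution: P(Rh-) = 3/8.
Independent loci: 1/2 × 3/8 = 3/16.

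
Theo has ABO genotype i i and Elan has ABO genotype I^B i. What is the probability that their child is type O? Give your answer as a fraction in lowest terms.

ABO cross i i × I^B i → offspring phenotypes: 1/2 O, 1/2 B.
So P(type O) = 1/2.

1/2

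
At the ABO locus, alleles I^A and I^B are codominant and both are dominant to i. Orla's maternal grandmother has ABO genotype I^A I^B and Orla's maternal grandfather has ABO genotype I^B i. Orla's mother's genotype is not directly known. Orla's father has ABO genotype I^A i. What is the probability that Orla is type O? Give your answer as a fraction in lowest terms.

1/8

Orla's mother's ABO genotype from I^A I^B × I^B i: 1/4 I^A I^B, 1/4 I^A i, 1/4 I^B I^B, 1/4 I^B i.
Crossing each possibility with the father I^A i and summing P(type O): 1/4·0 + 1/4·1/4 + 1/4·0 + 1/4·1/4 = 1/8.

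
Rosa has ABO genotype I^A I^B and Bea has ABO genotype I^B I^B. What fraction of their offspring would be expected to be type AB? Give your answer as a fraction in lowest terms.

ABO cross I^A I^B × I^B I^B → offspring phenotypes: 1/2 B, 1/2 AB.
So P(type AB) = 1/2.

1/2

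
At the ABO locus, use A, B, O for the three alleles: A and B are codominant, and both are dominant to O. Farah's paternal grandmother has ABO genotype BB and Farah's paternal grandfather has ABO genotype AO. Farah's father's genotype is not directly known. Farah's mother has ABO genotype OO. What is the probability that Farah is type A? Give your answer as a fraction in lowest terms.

1/4

Farah's father's ABO genotype from BB × AO: 1/2 AB, 1/2 BO.
Crossing each possibility with the mother OO and summing P(type A): 1/2·1/2 + 1/2·0 = 1/4.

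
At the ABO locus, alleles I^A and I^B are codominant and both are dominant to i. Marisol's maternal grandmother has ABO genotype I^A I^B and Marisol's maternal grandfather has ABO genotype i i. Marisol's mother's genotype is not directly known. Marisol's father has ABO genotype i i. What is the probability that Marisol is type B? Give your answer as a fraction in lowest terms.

1/4

Marisol's mother's ABO genotype from I^A I^B × i i: 1/2 I^A i, 1/2 I^B i.
Crossing each possibility with the father i i and summing P(type B): 1/2·0 + 1/2·1/2 = 1/4.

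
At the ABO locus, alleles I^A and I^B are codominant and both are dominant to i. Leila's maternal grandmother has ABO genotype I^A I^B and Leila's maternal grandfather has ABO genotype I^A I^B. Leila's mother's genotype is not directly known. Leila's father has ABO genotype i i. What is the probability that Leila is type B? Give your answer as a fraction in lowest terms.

Leila's mother's ABO genotype from I^A I^B × I^A I^B: 1/4 I^A I^A, 1/2 I^A I^B, 1/4 I^B I^B.
Crossing each possibility with the father i i and summing P(type B): 1/4·0 + 1/2·1/2 + 1/4·1 = 1/2.

1/2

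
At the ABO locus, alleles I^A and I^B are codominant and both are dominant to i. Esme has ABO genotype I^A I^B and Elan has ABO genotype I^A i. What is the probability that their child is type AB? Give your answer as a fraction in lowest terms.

ABO cross I^A I^B × I^A i → offspring phenotypes: 1/2 A, 1/4 B, 1/4 AB.
So P(type AB) = 1/4.

1/4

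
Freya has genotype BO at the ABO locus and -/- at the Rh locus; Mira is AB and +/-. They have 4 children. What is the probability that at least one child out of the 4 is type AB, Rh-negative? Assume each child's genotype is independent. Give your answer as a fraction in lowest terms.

1695/4096

ABO cross BO × AB → 1/4 A, 1/2 B, 1/4 AB.
Rh cross -/- × +/- → 1/2 Rh+, 1/2 Rh-; so P(type AB, Rh-negative) = 1/4 × 1/2 = 1/8 per child.
P(none) = (7/8)^4 = 2401/4096; P(at least one) = 1 − 2401/4096 = 1695/4096.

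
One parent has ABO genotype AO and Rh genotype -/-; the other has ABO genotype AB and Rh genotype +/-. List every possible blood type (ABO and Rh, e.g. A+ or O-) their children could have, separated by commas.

A+, A-, B+, B-, AB+, AB-

Gametes from AO × AB give offspring ABO genotypes AA, AB, AO, BO, i.e. phenotypes A, B, AB.
Rh cross -/- × +/- → phenotypes Rh+, Rh-.
Combining independently: A+, A-, B+, B-, AB+, AB-.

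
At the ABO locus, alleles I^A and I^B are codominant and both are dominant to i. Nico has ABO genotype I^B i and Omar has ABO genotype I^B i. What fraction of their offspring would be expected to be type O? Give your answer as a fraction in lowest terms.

ABO cross I^B i × I^B i → offspring phenotypes: 1/4 O, 3/4 B.
So P(type O) = 1/4.

1/4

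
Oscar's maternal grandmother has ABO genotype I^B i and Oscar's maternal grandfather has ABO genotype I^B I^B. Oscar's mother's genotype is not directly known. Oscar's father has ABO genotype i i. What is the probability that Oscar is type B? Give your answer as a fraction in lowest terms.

Oscar's mother's ABO genotype from I^B i × I^B I^B: 1/2 I^B I^B, 1/2 I^B i.
Crossing each possibility with the father i i and summing P(type B): 1/2·1 + 1/2·1/2 = 3/4.

3/4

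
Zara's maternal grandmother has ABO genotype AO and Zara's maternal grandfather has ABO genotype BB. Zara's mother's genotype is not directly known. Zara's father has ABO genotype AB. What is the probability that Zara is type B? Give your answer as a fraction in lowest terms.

3/8

Zara's mother's ABO genotype from AO × BB: 1/2 AB, 1/2 BO.
Crossing each possibility with the father AB and summing P(type B): 1/2·1/4 + 1/2·1/2 = 3/8.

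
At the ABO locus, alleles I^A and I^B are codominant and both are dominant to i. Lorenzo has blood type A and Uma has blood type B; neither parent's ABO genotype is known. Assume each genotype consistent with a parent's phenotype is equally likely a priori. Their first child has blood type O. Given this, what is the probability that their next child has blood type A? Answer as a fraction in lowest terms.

1/4

Possible genotypes: Lorenzo ∈ {I^A I^A, I^A i}; Uma ∈ {I^B I^B, I^B i}.
Weight each parental genotype pair by prior × P(type-O child):
  I^A i × I^B i: posterior weight 1; P(next child type A) = 1/4.
Weighted sum = 1/4.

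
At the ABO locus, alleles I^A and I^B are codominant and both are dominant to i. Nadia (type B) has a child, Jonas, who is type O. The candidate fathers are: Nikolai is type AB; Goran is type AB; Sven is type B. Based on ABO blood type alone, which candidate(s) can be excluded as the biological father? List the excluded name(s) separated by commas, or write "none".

A candidate is excluded only if no genotype consistent with his phenotype could produce a type O child with a type B mother.
Nikolai (type AB): no genotype consistent with that phenotype can produce a type-O child with a type-B mother.
Goran (type AB): no genotype consistent with that phenotype can produce a type-O child with a type-B mother.

Nikolai, Goran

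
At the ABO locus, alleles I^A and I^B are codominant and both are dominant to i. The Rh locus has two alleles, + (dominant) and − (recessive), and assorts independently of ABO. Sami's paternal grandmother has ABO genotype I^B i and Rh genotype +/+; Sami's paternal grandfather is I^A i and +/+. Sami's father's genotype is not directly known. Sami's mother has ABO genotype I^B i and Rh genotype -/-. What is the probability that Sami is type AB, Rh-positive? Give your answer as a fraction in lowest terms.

1/8

Sami's father's ABO genotype from I^B i × I^A i: 1/4 I^A I^B, 1/4 I^A i, 1/4 I^B i, 1/4 i i.
Crossing each possibility with the mother I^B i and summing P(type AB): 1/4·1/4 + 1/4·1/4 + 1/4·0 + 1/4·0 = 1/8.
Similarly for Rh via the father's Rh distribution: P(Rh+) = 1.
Independent loci: 1/8 × 1 = 1/8.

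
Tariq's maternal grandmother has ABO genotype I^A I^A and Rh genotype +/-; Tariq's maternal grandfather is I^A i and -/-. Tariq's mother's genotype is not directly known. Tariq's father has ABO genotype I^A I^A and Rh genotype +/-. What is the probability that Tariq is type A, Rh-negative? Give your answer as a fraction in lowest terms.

3/8

Tariq's mother's ABO genotype from I^A I^A × I^A i: 1/2 I^A I^A, 1/2 I^A i.
Crossing each possibility with the father I^A I^A and summing P(type A): 1/2·1 + 1/2·1 = 1.
Similarly for Rh via the mother's Rh distribution: P(Rh-) = 3/8.
Independent loci: 1 × 3/8 = 3/8.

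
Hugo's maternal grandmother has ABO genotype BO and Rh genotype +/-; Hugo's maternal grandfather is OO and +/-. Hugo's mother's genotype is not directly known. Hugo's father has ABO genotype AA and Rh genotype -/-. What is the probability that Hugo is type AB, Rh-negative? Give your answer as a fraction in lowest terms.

Hugo's mother's ABO genotype from BO × OO: 1/2 BO, 1/2 OO.
Crossing each possibility with the father AA and summing P(type AB): 1/2·1/2 + 1/2·0 = 1/4.
Similarly for Rh via the mother's Rh distribution: P(Rh-) = 1/2.
Independent loci: 1/4 × 1/2 = 1/8.

1/8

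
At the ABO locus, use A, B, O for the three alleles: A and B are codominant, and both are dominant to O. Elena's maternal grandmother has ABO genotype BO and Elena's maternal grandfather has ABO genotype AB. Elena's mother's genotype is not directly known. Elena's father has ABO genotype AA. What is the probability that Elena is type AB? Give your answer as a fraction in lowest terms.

1/2

Elena's mother's ABO genotype from BO × AB: 1/4 AB, 1/4 AO, 1/4 BB, 1/4 BO.
Crossing each possibility with the father AA and summing P(type AB): 1/4·1/2 + 1/4·0 + 1/4·1 + 1/4·1/2 = 1/2.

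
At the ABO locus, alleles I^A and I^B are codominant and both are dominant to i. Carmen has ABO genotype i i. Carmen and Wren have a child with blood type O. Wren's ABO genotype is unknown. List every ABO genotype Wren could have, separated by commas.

I^A i, I^B i, i i

For each candidate genotype of Wren, check whether crossing it with i i can produce every observed child phenotype.
  I^A I^A → possible child types {A} ✗
  I^A I^B → possible child types {A, B} ✗
  I^A i → possible child types {O, A} ✓
  I^B I^B → possible child types {B} ✗
  I^B i → possible child types {O, B} ✓
  i i → possible child types {O} ✓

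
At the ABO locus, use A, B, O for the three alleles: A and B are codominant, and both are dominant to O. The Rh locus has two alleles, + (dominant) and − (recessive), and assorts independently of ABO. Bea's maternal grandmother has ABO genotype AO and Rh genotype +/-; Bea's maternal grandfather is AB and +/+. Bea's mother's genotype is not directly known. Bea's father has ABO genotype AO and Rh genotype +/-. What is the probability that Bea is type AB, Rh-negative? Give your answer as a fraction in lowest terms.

1/64

Bea's mother's ABO genotype from AO × AB: 1/4 AA, 1/4 AB, 1/4 AO, 1/4 BO.
Crossing each possibility with the father AO and summing P(type AB): 1/4·0 + 1/4·1/4 + 1/4·0 + 1/4·1/4 = 1/8.
Similarly for Rh via the mother's Rh distribution: P(Rh-) = 1/8.
Independent loci: 1/8 × 1/8 = 1/64.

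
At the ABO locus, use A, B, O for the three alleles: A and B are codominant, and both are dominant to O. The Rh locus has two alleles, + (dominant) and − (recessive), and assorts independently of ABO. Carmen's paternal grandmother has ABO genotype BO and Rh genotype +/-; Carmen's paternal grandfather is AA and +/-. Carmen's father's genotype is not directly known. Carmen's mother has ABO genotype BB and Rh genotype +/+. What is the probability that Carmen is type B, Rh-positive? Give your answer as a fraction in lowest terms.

Carmen's father's ABO genotype from BO × AA: 1/2 AB, 1/2 AO.
Crossing each possibility with the mother BB and summing P(type B): 1/2·1/2 + 1/2·1/2 = 1/2.
Similarly for Rh via the father's Rh distribution: P(Rh+) = 1.
Independent loci: 1/2 × 1 = 1/2.

1/2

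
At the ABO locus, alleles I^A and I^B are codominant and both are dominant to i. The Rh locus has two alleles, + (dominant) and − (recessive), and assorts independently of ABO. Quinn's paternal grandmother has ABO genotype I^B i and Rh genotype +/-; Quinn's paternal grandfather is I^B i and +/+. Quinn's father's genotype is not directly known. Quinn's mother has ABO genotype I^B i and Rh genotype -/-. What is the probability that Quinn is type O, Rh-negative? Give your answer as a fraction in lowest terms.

1/16

Quinn's father's ABO genotype from I^B i × I^B i: 1/4 I^B I^B, 1/2 I^B i, 1/4 i i.
Crossing each possibility with the mother I^B i and summing P(type O): 1/4·0 + 1/2·1/4 + 1/4·1/2 = 1/4.
Similarly for Rh via the father's Rh distribution: P(Rh-) = 1/4.
Independent loci: 1/4 × 1/4 = 1/16.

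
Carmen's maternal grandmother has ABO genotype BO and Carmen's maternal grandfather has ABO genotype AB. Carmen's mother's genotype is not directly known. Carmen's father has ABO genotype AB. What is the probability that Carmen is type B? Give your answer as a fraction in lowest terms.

Carmen's mother's ABO genotype from BO × AB: 1/4 AB, 1/4 AO, 1/4 BB, 1/4 BO.
Crossing each possibility with the father AB and summing P(type B): 1/4·1/4 + 1/4·1/4 + 1/4·1/2 + 1/4·1/2 = 3/8.

3/8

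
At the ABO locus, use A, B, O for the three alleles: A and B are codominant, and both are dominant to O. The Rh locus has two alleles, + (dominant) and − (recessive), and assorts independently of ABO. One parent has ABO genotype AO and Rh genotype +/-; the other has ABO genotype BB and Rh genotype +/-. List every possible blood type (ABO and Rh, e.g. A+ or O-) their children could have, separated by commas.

B+, B-, AB+, AB-

Gametes from AO × BB give offspring ABO genotypes AB, BO, i.e. phenotypes B, AB.
Rh cross +/- × +/- → phenotypes Rh+, Rh-.
Combining independently: B+, B-, AB+, AB-.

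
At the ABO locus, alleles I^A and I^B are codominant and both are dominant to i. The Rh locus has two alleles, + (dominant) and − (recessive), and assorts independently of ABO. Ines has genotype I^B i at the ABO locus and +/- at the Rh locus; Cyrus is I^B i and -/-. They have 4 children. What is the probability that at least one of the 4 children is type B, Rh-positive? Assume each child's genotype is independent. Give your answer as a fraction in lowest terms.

3471/4096

ABO cross I^B i × I^B i → 1/4 O, 3/4 B.
Rh cross +/- × -/- → 1/2 Rh+, 1/2 Rh-; so P(type B, Rh-positive) = 3/4 × 1/2 = 3/8 per child.
P(none) = (5/8)^4 = 625/4096; P(at least one) = 1 − 625/4096 = 3471/4096.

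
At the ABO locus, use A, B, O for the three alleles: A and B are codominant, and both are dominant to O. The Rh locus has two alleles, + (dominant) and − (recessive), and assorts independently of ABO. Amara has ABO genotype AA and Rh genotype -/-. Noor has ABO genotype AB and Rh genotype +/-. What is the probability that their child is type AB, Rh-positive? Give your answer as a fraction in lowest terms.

1/4

ABO cross AA × AB → offspring phenotypes: 1/2 A, 1/2 AB.
Rh cross -/- × +/- → 1/2 Rh+, 1/2 Rh-.
Independent loci: P(type AB, Rh-positive) = 1/2 × 1/2 = 1/4.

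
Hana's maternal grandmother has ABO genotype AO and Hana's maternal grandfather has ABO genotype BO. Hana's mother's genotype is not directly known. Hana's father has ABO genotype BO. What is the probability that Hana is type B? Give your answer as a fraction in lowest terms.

Hana's mother's ABO genotype from AO × BO: 1/4 AB, 1/4 AO, 1/4 BO, 1/4 OO.
Crossing each possibility with the father BO and summing P(type B): 1/4·1/2 + 1/4·1/4 + 1/4·3/4 + 1/4·1/2 = 1/2.

1/2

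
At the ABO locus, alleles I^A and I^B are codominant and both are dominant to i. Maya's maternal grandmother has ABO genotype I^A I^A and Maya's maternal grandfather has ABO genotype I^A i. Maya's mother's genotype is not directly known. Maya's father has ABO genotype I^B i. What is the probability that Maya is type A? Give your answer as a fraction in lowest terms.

3/8

Maya's mother's ABO genotype from I^A I^A × I^A i: 1/2 I^A I^A, 1/2 I^A i.
Crossing each possibility with the father I^B i and summing P(type A): 1/2·1/2 + 1/2·1/4 = 3/8.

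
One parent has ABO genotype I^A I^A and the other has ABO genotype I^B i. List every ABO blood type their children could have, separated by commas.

Gametes from I^A I^A × I^B i give offspring ABO genotypes I^A I^B, I^A i, i.e. phenotypes A, AB.

A, AB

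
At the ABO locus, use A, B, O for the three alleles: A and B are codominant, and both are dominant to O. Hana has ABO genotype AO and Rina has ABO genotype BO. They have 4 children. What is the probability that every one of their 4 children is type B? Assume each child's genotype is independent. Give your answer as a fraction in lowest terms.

ABO cross AO × BO → 1/4 O, 1/4 A, 1/4 B, 1/4 AB.
So P(type B) = 1/4 per child.
All 4 independent: (1/4)^4 = 1/256.

1/256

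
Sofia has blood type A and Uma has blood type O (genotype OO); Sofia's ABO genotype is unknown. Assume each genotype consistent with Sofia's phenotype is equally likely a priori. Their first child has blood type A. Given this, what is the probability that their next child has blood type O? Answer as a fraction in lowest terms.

Possible genotypes: Sofia ∈ {AA, AO}; Uma ∈ {OO}.
Weight each parental genotype pair by prior × P(type-A child):
  AA × OO: posterior weight 2/3; P(next child type O) = 0.
  AO × OO: posterior weight 1/3; P(next child type O) = 1/2.
Weighted sum = 1/6.

1/6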